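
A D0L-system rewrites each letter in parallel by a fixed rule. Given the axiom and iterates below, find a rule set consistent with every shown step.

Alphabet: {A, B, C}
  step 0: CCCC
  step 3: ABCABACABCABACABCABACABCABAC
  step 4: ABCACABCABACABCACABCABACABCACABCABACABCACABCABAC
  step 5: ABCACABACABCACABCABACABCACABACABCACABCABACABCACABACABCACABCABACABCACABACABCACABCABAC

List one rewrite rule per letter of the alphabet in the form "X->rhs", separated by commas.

A->AB, B->C, C->AC

  step 4 ⇒ step 5: ABCACABCABACABCACABCABACABCACABCABACABCACABCABAC ⇒ AB·C·AC·AB·AC·AB·C·AC·AB·C·AB·AC·AB·C·AC·AB·AC·AB·C·AC·AB·C·AB·AC·AB·C·AC·AB·AC·AB·C·AC·AB·C·AB·AC·AB·C·AC·AB·AC·AB·C·AC·AB·C·AB·AC
    A ↦ AB
    B ↦ C
    C ↦ AC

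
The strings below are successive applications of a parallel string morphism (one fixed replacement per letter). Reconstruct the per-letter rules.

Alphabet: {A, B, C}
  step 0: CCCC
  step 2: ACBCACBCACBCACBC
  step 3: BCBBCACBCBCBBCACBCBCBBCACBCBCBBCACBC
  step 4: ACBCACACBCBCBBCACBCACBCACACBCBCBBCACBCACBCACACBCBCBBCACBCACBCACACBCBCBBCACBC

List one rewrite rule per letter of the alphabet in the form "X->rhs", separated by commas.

  step 3 ⇒ step 4: BCBBCACBCBCBBCACBCBCBBCACBCBCBBCACBC ⇒ AC·BC·AC·AC·BC·BCB·BC·AC·BC·AC·BC·AC·AC·BC·BCB·BC·AC·BC·AC·BC·AC·AC·BC·BCB·BC·AC·BC·AC·BC·AC·AC·BC·BCB·BC·AC·BC
    A ↦ BCB
    B ↦ AC
    C ↦ BC

A->BCB, B->AC, C->BC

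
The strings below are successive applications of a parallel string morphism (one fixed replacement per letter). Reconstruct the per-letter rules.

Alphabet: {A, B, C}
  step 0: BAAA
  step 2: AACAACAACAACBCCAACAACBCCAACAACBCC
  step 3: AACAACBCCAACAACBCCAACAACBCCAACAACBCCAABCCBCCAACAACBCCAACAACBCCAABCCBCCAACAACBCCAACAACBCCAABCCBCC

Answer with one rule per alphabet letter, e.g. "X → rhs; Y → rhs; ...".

A->AAC, B->AA, C->BCC

  step 2 ⇒ step 3: AACAACAACAACBCCAACAACBCCAACAACBCC ⇒ AAC·AAC·BCC·AAC·AAC·BCC·AAC·AAC·BCC·AAC·AAC·BCC·AA·BCC·BCC·AAC·AAC·BCC·AAC·AAC·BCC·AA·BCC·BCC·AAC·AAC·BCC·AAC·AAC·BCC·AA·BCC·BCC
    A ↦ AAC
    B ↦ AA
    C ↦ BCC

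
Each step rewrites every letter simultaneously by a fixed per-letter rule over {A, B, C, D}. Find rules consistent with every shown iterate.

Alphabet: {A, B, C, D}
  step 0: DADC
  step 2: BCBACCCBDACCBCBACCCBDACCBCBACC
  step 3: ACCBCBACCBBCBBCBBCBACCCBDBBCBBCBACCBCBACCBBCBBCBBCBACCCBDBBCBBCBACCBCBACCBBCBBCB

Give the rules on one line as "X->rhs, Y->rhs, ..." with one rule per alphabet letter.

  step 2 ⇒ step 3: BCBACCCBDACCBCBACCCBDACCBCBACC ⇒ ACC·BCB·ACC·B·BCB·BCB·BCB·ACC·CBD·B·BCB·BCB·ACC·BCB·ACC·B·BCB·BCB·BCB·ACC·CBD·B·BCB·BCB·ACC·BCB·ACC·B·BCB·BCB
    A ↦ B
    B ↦ ACC
    C ↦ BCB
    D ↦ CBD

A->B, B->ACC, C->BCB, D->CBD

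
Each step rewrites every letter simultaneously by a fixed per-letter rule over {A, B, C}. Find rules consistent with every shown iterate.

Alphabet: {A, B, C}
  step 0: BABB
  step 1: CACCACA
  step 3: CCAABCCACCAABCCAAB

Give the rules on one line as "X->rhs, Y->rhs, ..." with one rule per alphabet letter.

A->C, B->CA, C->AB

  step 0 ⇒ step 1: BABB ⇒ CA·C·CA·CA
    A ↦ C
    B ↦ CA
    C ↦ AB  (constrained at step 1)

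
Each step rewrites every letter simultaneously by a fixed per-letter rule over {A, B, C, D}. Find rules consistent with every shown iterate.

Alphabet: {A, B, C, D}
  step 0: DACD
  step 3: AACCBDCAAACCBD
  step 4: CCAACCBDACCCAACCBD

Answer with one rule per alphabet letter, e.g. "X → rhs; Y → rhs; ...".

A->C, B->CC, C->A, D->BD

  step 3 ⇒ step 4: AACCBDCAAACCBD ⇒ C·C·A·A·CC·BD·A·C·C·C·A·A·CC·BD
    A ↦ C
    B ↦ CC
    C ↦ A
    D ↦ BD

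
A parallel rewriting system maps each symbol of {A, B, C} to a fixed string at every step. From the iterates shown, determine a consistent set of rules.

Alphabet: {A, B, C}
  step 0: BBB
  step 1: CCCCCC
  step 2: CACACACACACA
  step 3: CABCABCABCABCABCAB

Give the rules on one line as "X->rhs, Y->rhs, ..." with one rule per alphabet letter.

A->B, B->CC, C->CA

  step 2 ⇒ step 3: CACACACACACA ⇒ CA·B·CA·B·CA·B·CA·B·CA·B·CA·B
    A ↦ B
    C ↦ CA
  step 0 ⇒ step 1: BBB ⇒ CC·CC·CC
    B ↦ CC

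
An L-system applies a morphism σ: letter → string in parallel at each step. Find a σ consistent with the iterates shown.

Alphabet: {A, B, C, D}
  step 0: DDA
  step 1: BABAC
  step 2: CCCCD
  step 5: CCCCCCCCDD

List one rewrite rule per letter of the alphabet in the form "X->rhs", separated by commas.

  step 1 ⇒ step 2: BABAC ⇒ C·C·C·C·D
    A ↦ C
    B ↦ C
    C ↦ D
  step 0 ⇒ step 1: DDA ⇒ BA·BA·C
    D ↦ BA

A->C, B->C, C->D, D->BA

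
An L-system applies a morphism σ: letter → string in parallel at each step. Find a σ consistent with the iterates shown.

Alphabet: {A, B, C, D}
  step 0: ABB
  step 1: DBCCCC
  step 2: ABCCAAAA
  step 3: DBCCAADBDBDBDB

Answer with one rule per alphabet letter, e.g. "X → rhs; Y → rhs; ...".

A->DB, B->CC, C->A, D->AB

  step 2 ⇒ step 3: ABCCAAAA ⇒ DB·CC·A·A·DB·DB·DB·DB
    A ↦ DB
    B ↦ CC
    C ↦ A
  step 1 ⇒ step 2: DBCCCC ⇒ AB·CC·A·A·A·A
    D ↦ AB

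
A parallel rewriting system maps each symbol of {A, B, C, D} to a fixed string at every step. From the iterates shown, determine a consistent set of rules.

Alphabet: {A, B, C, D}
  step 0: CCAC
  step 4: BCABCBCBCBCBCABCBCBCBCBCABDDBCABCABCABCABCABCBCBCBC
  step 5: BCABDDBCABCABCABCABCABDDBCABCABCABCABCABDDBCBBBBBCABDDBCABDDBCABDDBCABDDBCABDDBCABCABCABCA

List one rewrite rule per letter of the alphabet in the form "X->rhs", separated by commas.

  step 4 ⇒ step 5: BCABCBCBCBCBCABCBCBCBCBCABDDBCABCABCABCABCABCBCBCBC ⇒ BC·A·BDD·BC·A·BC·A·BC·A·BC·A·BC·A·BDD·BC·A·BC·A·BC·A·BC·A·BC·A·BDD·BC·BB·BB·BC·A·BDD·BC·A·BDD·BC·A·BDD·BC·A·BDD·BC·A·BDD·BC·A·BC·A·BC·A·BC·A
    A ↦ BDD
    B ↦ BC
    C ↦ A
    D ↦ BB

A->BDD, B->BC, C->A, D->BB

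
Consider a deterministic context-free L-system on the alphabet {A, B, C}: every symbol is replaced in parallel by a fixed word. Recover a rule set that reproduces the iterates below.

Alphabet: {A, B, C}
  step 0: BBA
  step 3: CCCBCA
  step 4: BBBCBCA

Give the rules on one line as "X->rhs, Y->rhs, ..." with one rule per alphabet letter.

  step 3 ⇒ step 4: CCCBCA ⇒ B·B·B·C·B·CA
    A ↦ CA
    B ↦ C
    C ↦ B

A->CA, B->C, C->B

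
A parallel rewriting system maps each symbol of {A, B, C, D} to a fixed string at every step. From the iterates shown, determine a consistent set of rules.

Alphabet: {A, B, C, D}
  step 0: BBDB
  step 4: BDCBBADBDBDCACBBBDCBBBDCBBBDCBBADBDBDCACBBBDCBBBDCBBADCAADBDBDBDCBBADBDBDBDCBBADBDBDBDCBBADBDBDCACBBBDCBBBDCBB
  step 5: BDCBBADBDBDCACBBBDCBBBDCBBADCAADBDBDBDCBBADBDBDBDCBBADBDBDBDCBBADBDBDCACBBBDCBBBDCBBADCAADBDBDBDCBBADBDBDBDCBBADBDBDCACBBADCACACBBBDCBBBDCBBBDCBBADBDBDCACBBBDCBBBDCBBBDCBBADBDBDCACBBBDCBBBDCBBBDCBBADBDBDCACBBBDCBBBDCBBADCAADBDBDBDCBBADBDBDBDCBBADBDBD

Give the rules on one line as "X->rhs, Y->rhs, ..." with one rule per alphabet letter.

  step 4 ⇒ step 5: BDCBBADBDBDCACBBBDCBBBDCBBBDCBBADBDBDCACBBBDCBBBDCBBADCAADBDBDBDCBBADBDBDBDCBBADBDBDBDCBBADBDBDCACBBBDCBBBDCBB ⇒ BD·CBB·AD·BD·BD·CA·CBB·BD·CBB·BD·CBB·AD·CA·AD·BD·BD·BD·CBB·AD·BD·BD·BD·CBB·AD·BD·BD·BD·CBB·AD·BD·BD·CA·CBB·BD·CBB·BD·CBB·AD·CA·AD·BD·BD·BD·CBB·AD·BD·BD·BD·CBB·AD·BD·BD·CA·CBB·AD·CA·CA·CBB·BD·CBB·BD·CBB·BD·CBB·AD·BD·BD·CA·CBB·BD·CBB·BD·CBB·BD·CBB·AD·BD·BD·CA·CBB·BD·CBB·BD·CBB·BD·CBB·AD·BD·BD·CA·CBB·BD·CBB·BD·CBB·AD·CA·AD·BD·BD·BD·CBB·AD·BD·BD·BD·CBB·AD·BD·BD
    A ↦ CA
    B ↦ BD
    C ↦ AD
    D ↦ CBB

A->CA, B->BD, C->AD, D->CBB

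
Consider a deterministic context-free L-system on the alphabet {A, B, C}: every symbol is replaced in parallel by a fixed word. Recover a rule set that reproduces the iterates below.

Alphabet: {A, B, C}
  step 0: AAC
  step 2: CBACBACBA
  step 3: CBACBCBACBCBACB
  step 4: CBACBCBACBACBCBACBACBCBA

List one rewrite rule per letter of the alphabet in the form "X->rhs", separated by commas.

A->CB, B->A, C->CB

  step 3 ⇒ step 4: CBACBCBACBCBACB ⇒ CB·A·CB·CB·A·CB·A·CB·CB·A·CB·A·CB·CB·A
    A ↦ CB
    B ↦ A
    C ↦ CB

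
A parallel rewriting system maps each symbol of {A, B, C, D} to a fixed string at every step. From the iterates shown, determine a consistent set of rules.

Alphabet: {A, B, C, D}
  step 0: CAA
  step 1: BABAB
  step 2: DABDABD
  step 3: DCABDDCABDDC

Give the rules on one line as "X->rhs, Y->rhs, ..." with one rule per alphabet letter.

A->AB, B->D, C->B, D->DC

  step 2 ⇒ step 3: DABDABD ⇒ DC·AB·D·DC·AB·D·DC
    A ↦ AB
    B ↦ D
    D ↦ DC
  step 0 ⇒ step 1: CAA ⇒ B·AB·AB
    C ↦ B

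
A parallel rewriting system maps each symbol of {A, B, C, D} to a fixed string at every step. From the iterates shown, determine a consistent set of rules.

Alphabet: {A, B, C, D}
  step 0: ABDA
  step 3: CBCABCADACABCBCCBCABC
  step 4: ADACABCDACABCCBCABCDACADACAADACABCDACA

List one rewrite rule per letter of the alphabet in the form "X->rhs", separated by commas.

A->BC, B->DAC, C->A, D->C

  step 3 ⇒ step 4: CBCABCADACABCBCCBCABC ⇒ A·DAC·A·BC·DAC·A·BC·C·BC·A·BC·DAC·A·DAC·A·A·DAC·A·BC·DAC·A
    A ↦ BC
    B ↦ DAC
    C ↦ A
    D ↦ C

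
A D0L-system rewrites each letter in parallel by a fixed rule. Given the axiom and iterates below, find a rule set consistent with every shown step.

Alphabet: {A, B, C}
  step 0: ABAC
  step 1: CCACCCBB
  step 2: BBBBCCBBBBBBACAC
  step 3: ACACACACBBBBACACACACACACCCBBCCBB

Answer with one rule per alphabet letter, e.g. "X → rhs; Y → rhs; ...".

A->CC, B->AC, C->BB

  step 2 ⇒ step 3: BBBBCCBBBBBBACAC ⇒ AC·AC·AC·AC·BB·BB·AC·AC·AC·AC·AC·AC·CC·BB·CC·BB
    A ↦ CC
    B ↦ AC
    C ↦ BB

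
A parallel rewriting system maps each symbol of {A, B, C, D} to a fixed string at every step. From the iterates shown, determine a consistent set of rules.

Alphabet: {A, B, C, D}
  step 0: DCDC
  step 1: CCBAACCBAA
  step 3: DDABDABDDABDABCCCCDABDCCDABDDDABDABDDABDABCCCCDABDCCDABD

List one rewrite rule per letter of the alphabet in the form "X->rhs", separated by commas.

A->DAB, B->D, C->BAA, D->CC

  step 0 ⇒ step 1: DCDC ⇒ CC·BAA·CC·BAA
    C ↦ BAA
    D ↦ CC
    A ↦ DAB  (constrained at step 1)
    B ↦ D  (constrained at step 1)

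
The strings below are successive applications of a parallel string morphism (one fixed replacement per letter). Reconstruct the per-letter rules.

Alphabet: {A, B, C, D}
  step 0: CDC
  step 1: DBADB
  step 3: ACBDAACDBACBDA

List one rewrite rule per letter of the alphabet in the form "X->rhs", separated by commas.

A->AC, B->BD, C->DB, D->A

  step 0 ⇒ step 1: CDC ⇒ DB·A·DB
    C ↦ DB
    D ↦ A
    A ↦ AC  (constrained at step 1)
    B ↦ BD  (constrained at step 1)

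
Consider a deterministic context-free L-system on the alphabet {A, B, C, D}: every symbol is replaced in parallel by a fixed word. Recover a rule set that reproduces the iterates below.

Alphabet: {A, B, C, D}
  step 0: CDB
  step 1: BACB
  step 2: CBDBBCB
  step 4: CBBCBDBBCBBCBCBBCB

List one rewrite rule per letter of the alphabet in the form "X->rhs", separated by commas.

A->DB, B->CB, C->B, D->A

  step 1 ⇒ step 2: BACB ⇒ CB·DB·B·CB
    A ↦ DB
    B ↦ CB
    C ↦ B
  step 0 ⇒ step 1: CDB ⇒ B·A·CB
    D ↦ A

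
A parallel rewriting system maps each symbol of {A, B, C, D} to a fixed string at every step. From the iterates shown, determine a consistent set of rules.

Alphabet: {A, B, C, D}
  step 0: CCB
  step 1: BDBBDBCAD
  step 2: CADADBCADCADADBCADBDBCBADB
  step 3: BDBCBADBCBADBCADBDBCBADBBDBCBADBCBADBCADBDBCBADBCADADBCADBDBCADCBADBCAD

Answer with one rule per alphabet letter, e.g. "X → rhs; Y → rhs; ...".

  step 2 ⇒ step 3: CADADBCADCADADBCADBDBCBADB ⇒ BDB·CB·ADB·CB·ADB·CAD·BDB·CB·ADB·BDB·CB·ADB·CB·ADB·CAD·BDB·CB·ADB·CAD·ADB·CAD·BDB·CAD·CB·ADB·CAD
    A ↦ CB
    B ↦ CAD
    C ↦ BDB
    D ↦ ADB

A->CB, B->CAD, C->BDB, D->ADB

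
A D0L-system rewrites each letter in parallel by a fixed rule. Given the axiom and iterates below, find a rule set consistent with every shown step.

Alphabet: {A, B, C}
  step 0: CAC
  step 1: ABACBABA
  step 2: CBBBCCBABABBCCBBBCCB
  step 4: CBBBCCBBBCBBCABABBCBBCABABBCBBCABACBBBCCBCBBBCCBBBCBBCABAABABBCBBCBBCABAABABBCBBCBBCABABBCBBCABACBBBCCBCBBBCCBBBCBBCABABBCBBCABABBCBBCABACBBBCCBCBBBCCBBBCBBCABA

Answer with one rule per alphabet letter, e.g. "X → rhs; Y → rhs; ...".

A->CB, B->BBC, C->ABA

  step 1 ⇒ step 2: ABACBABA ⇒ CB·BBC·CB·ABA·BBC·CB·BBC·CB
    A ↦ CB
    B ↦ BBC
    C ↦ ABA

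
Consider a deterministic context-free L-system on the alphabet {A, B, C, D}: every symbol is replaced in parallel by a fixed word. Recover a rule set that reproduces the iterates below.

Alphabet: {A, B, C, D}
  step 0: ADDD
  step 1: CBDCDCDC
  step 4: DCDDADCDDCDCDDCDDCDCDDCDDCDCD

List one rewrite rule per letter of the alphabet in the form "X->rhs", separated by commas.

A->CB, B->A, C->D, D->DC

  step 0 ⇒ step 1: ADDD ⇒ CB·DC·DC·DC
    A ↦ CB
    D ↦ DC
    B ↦ A  (constrained at step 1)
    C ↦ D  (constrained at step 1)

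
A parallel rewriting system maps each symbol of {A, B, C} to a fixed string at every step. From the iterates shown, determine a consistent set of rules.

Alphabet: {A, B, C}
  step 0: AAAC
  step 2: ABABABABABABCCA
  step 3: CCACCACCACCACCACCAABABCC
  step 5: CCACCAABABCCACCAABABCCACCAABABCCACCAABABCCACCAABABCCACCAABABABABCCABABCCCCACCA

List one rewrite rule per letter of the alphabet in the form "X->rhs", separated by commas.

  step 2 ⇒ step 3: ABABABABABABCCA ⇒ CC·A·CC·A·CC·A·CC·A·CC·A·CC·A·AB·AB·CC
    A ↦ CC
    B ↦ A
    C ↦ AB

A->CC, B->A, C->AB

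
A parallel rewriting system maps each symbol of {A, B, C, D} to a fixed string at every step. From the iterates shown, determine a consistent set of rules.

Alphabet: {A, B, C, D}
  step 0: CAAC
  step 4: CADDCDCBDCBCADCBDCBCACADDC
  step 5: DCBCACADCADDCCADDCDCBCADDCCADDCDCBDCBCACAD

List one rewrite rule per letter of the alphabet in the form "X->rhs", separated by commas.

  step 4 ⇒ step 5: CADDCDCBDCBCADCBDCBCACADDC ⇒ D·CB·CA·CA·D·CA·D·DC·CA·D·DC·D·CB·CA·D·DC·CA·D·DC·D·CB·D·CB·CA·CA·D
    A ↦ CB
    B ↦ DC
    C ↦ D
    D ↦ CA

A->CB, B->DC, C->D, D->CA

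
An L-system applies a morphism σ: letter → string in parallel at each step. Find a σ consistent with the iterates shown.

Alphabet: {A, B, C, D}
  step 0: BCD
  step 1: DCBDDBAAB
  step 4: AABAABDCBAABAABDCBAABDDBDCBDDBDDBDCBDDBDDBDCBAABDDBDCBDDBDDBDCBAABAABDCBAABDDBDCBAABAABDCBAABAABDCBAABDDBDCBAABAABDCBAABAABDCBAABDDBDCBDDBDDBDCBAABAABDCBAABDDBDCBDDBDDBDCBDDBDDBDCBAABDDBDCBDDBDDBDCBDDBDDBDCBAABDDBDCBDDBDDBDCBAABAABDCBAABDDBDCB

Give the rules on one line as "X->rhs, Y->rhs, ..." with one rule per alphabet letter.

A->DDB, B->DCB, C->DDB, D->AAB

  step 0 ⇒ step 1: BCD ⇒ DCB·DDB·AAB
    B ↦ DCB
    C ↦ DDB
    D ↦ AAB
    A ↦ DDB  (constrained at step 1)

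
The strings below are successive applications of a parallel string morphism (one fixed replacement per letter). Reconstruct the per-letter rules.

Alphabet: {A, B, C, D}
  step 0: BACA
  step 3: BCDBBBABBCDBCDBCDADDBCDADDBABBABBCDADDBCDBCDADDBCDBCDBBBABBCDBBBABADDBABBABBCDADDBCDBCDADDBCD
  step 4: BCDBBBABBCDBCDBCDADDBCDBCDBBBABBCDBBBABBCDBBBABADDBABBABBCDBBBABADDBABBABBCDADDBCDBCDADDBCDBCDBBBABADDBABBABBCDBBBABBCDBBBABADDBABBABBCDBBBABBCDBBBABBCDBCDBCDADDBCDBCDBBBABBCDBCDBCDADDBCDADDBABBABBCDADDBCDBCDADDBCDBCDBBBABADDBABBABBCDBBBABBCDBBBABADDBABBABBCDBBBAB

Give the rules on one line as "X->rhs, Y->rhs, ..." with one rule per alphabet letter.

  step 3 ⇒ step 4: BCDBBBABBCDBCDBCDADDBCDADDBABBABBCDADDBCDBCDADDBCDBCDBBBABBCDBBBABADDBABBABBCDADDBCDBCDADDBCD ⇒ BCD·BB·BAB·BCD·BCD·BCD·ADD·BCD·BCD·BB·BAB·BCD·BB·BAB·BCD·BB·BAB·ADD·BAB·BAB·BCD·BB·BAB·ADD·BAB·BAB·BCD·ADD·BCD·BCD·ADD·BCD·BCD·BB·BAB·ADD·BAB·BAB·BCD·BB·BAB·BCD·BB·BAB·ADD·BAB·BAB·BCD·BB·BAB·BCD·BB·BAB·BCD·BCD·BCD·ADD·BCD·BCD·BB·BAB·BCD·BCD·BCD·ADD·BCD·ADD·BAB·BAB·BCD·ADD·BCD·BCD·ADD·BCD·BCD·BB·BAB·ADD·BAB·BAB·BCD·BB·BAB·BCD·BB·BAB·ADD·BAB·BAB·BCD·BB·BAB
    A ↦ ADD
    B ↦ BCD
    C ↦ BB
    D ↦ BAB

A->ADD, B->BCD, C->BB, D->BAB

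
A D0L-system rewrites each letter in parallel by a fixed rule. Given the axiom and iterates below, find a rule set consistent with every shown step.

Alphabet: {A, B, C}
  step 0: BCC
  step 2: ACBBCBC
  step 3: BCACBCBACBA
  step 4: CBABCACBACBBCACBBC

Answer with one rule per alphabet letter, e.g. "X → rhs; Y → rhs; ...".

  step 3 ⇒ step 4: BCACBCBACBA ⇒ CB·A·BC·A·CB·A·CB·BC·A·CB·BC
    A ↦ BC
    B ↦ CB
    C ↦ A

A->BC, B->CB, C->A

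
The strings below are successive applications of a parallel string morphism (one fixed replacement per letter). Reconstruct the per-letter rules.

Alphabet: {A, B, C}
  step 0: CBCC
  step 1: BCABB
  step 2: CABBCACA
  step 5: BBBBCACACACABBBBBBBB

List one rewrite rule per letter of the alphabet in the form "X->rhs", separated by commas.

  step 1 ⇒ step 2: BCABB ⇒ CA·B·B·CA·CA
    A ↦ B
    B ↦ CA
    C ↦ B

A->B, B->CA, C->B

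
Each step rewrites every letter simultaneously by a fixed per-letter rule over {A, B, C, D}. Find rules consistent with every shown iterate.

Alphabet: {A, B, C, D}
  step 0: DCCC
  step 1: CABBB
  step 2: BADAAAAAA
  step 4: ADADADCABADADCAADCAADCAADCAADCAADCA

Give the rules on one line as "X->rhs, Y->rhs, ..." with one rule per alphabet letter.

A->AD, B->AA, C->B, D->CA

  step 1 ⇒ step 2: CABBB ⇒ B·AD·AA·AA·AA
    A ↦ AD
    B ↦ AA
    C ↦ B
  step 0 ⇒ step 1: DCCC ⇒ CA·B·B·B
    D ↦ CA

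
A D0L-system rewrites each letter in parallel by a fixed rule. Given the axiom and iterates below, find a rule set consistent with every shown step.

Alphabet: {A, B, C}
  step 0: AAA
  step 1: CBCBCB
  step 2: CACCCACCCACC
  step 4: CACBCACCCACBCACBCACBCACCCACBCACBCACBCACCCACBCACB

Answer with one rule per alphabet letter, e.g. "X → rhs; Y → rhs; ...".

  step 1 ⇒ step 2: CBCBCB ⇒ CA·CC·CA·CC·CA·CC
    B ↦ CC
    C ↦ CA
  step 0 ⇒ step 1: AAA ⇒ CB·CB·CB
    A ↦ CB

A->CB, B->CC, C->CA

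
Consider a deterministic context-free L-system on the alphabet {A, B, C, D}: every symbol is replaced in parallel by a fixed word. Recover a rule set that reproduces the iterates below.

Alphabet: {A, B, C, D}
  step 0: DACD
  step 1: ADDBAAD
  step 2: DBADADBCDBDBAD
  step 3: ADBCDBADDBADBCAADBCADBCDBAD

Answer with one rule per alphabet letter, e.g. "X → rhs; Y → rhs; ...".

  step 2 ⇒ step 3: DBADADBCDBDBAD ⇒ AD·BC·DB·AD·DB·AD·BC·A·AD·BC·AD·BC·DB·AD
    A ↦ DB
    B ↦ BC
    C ↦ A
    D ↦ AD

A->DB, B->BC, C->A, D->AD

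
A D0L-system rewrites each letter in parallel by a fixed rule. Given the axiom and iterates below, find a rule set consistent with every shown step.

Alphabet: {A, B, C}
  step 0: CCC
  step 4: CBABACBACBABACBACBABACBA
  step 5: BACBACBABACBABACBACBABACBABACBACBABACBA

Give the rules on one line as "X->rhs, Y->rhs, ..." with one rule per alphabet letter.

A->BA, B->C, C->BA

  step 4 ⇒ step 5: CBABACBACBABACBACBABACBA ⇒ BA·C·BA·C·BA·BA·C·BA·BA·C·BA·C·BA·BA·C·BA·BA·C·BA·C·BA·BA·C·BA
    A ↦ BA
    B ↦ C
    C ↦ BA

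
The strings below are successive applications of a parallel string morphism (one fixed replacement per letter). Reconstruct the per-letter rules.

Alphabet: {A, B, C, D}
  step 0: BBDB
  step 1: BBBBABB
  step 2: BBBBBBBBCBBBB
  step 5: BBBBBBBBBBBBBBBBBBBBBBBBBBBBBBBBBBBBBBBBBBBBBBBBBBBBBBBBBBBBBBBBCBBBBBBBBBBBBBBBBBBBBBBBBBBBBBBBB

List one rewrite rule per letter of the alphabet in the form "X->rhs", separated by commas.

A->C, B->BB, C->D, D->A

  step 1 ⇒ step 2: BBBBABB ⇒ BB·BB·BB·BB·C·BB·BB
    A ↦ C
    B ↦ BB
    C ↦ D  (constrained at step 2)
  step 0 ⇒ step 1: BBDB ⇒ BB·BB·A·BB
    D ↦ A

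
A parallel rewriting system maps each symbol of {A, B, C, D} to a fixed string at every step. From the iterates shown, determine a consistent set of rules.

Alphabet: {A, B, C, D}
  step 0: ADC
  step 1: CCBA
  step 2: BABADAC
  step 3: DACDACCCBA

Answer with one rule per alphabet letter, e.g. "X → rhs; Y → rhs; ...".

A->C, B->DA, C->BA, D->C

  step 2 ⇒ step 3: BABADAC ⇒ DA·C·DA·C·C·C·BA
    A ↦ C
    B ↦ DA
    C ↦ BA
    D ↦ C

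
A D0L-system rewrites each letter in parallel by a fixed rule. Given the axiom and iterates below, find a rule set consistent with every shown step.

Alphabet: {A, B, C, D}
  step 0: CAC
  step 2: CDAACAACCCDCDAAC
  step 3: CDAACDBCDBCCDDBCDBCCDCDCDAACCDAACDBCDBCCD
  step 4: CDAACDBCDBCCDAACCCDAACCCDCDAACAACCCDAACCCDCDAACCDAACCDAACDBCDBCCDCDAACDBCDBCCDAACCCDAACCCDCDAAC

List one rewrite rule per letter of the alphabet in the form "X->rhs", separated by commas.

  step 3 ⇒ step 4: CDAACDBCDBCCDDBCDBCCDCDCDAACCDAACDBCDBCCD ⇒ CD·AAC·DBC·DBC·CD·AAC·C·CD·AAC·C·CD·CD·AAC·AAC·C·CD·AAC·C·CD·CD·AAC·CD·AAC·CD·AAC·DBC·DBC·CD·CD·AAC·DBC·DBC·CD·AAC·C·CD·AAC·C·CD·CD·AAC
    A ↦ DBC
    B ↦ C
    C ↦ CD
    D ↦ AAC

A->DBC, B->C, C->CD, D->AAC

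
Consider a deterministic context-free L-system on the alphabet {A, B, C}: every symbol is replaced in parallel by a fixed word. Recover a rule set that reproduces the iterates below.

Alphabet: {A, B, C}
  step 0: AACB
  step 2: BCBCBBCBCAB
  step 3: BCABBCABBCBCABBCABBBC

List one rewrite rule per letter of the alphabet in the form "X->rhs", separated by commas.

A->B, B->BC, C->AB

  step 2 ⇒ step 3: BCBCBBCBCAB ⇒ BC·AB·BC·AB·BC·BC·AB·BC·AB·B·BC
    A ↦ B
    B ↦ BC
    C ↦ AB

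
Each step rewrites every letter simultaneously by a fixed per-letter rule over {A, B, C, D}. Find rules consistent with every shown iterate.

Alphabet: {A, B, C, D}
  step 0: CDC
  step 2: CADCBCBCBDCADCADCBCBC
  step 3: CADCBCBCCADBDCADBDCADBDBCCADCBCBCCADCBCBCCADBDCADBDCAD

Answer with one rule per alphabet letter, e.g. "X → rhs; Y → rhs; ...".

  step 2 ⇒ step 3: CADCBCBCBDCADCADCBCBC ⇒ CAD·CBC·BC·CAD·BD·CAD·BD·CAD·BD·BC·CAD·CBC·BC·CAD·CBC·BC·CAD·BD·CAD·BD·CAD
    A ↦ CBC
    B ↦ BD
    C ↦ CAD
    D ↦ BC

A->CBC, B->BD, C->CAD, D->BC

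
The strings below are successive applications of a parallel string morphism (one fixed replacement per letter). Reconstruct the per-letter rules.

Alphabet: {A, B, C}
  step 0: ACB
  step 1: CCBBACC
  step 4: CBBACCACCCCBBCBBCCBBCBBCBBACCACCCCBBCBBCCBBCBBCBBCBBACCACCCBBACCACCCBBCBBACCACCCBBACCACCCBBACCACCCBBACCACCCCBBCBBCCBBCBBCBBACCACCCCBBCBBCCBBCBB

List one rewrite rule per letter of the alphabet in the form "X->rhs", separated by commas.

  step 0 ⇒ step 1: ACB ⇒ C·CBB·ACC
    A ↦ C
    B ↦ ACC
    C ↦ CBB

A->C, B->ACC, C->CBB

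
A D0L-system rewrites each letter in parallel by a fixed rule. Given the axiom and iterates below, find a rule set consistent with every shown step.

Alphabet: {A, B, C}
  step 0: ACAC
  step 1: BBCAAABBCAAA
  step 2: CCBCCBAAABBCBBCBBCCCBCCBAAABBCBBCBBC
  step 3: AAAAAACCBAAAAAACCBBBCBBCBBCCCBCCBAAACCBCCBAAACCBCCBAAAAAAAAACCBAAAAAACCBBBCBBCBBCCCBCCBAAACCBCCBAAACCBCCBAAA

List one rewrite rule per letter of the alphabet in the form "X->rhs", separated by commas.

A->BBC, B->CCB, C->AAA

  step 2 ⇒ step 3: CCBCCBAAABBCBBCBBCCCBCCBAAABBCBBCBBC ⇒ AAA·AAA·CCB·AAA·AAA·CCB·BBC·BBC·BBC·CCB·CCB·AAA·CCB·CCB·AAA·CCB·CCB·AAA·AAA·AAA·CCB·AAA·AAA·CCB·BBC·BBC·BBC·CCB·CCB·AAA·CCB·CCB·AAA·CCB·CCB·AAA
    A ↦ BBC
    B ↦ CCB
    C ↦ AAA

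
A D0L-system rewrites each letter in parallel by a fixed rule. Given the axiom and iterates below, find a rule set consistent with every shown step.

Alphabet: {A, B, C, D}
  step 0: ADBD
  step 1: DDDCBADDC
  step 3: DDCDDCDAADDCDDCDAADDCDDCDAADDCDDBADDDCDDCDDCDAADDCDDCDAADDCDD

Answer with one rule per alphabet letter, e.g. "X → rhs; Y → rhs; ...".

A->D, B->BA, C->DAA, D->DDC

  step 0 ⇒ step 1: ADBD ⇒ D·DDC·BA·DDC
    A ↦ D
    B ↦ BA
    D ↦ DDC
    C ↦ DAA  (constrained at step 1)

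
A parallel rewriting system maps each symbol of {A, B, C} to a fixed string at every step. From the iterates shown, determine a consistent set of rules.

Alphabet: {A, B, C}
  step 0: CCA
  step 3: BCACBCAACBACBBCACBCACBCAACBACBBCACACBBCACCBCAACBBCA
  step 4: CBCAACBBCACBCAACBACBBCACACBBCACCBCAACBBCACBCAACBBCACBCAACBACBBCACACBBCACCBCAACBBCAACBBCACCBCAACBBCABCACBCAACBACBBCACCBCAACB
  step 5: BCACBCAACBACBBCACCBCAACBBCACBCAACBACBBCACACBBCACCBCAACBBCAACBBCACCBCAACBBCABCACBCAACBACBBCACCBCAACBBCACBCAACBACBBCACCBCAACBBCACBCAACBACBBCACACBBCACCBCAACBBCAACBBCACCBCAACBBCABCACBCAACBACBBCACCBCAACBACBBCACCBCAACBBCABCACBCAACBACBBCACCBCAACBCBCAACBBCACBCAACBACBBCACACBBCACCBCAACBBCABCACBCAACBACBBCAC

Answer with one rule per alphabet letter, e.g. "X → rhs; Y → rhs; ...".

A->ACB, B->C, C->BCA

  step 4 ⇒ step 5: CBCAACBBCACBCAACBACBBCACACBBCACCBCAACBBCACBCAACBBCACBCAACBACBBCACACBBCACCBCAACBBCAACBBCACCBCAACBBCABCACBCAACBACBBCACCBCAACB ⇒ BCA·C·BCA·ACB·ACB·BCA·C·C·BCA·ACB·BCA·C·BCA·ACB·ACB·BCA·C·ACB·BCA·C·C·BCA·ACB·BCA·ACB·BCA·C·C·BCA·ACB·BCA·BCA·C·BCA·ACB·ACB·BCA·C·C·BCA·ACB·BCA·C·BCA·ACB·ACB·BCA·C·C·BCA·ACB·BCA·C·BCA·ACB·ACB·BCA·C·ACB·BCA·C·C·BCA·ACB·BCA·ACB·BCA·C·C·BCA·ACB·BCA·BCA·C·BCA·ACB·ACB·BCA·C·C·BCA·ACB·ACB·BCA·C·C·BCA·ACB·BCA·BCA·C·BCA·ACB·ACB·BCA·C·C·BCA·ACB·C·BCA·ACB·BCA·C·BCA·ACB·ACB·BCA·C·ACB·BCA·C·C·BCA·ACB·BCA·BCA·C·BCA·ACB·ACB·BCA·C
    A ↦ ACB
    B ↦ C
    C ↦ BCA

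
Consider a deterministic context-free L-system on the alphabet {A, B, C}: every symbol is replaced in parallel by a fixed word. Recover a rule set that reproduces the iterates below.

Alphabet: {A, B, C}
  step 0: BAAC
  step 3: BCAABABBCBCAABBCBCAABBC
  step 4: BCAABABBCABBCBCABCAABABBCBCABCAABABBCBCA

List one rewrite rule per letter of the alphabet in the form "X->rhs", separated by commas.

A->AB, B->BC, C->A

  step 3 ⇒ step 4: BCAABABBCBCAABBCBCAABBC ⇒ BC·A·AB·AB·BC·AB·BC·BC·A·BC·A·AB·AB·BC·BC·A·BC·A·AB·AB·BC·BC·A
    A ↦ AB
    B ↦ BC
    C ↦ A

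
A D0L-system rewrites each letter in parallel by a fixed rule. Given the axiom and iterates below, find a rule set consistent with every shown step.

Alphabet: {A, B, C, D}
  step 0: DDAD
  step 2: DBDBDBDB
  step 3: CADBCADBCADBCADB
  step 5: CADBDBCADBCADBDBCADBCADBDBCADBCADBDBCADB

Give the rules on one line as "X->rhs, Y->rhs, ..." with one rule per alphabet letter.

  step 2 ⇒ step 3: DBDBDBDB ⇒ CA·DB·CA·DB·CA·DB·CA·DB
    B ↦ DB
    D ↦ CA
    A ↦ B  (constrained at step 0)
    C ↦ D  (constrained at step 3)

A->B, B->DB, C->D, D->CA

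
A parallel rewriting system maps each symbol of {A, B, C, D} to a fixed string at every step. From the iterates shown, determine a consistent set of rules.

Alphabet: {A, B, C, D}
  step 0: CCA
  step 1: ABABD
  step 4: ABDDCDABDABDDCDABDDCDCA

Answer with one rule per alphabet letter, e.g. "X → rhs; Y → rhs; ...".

A->D, B->CD, C->AB, D->CA

  step 0 ⇒ step 1: CCA ⇒ AB·AB·D
    A ↦ D
    C ↦ AB
    B ↦ CD  (constrained at step 1)
    D ↦ CA  (constrained at step 1)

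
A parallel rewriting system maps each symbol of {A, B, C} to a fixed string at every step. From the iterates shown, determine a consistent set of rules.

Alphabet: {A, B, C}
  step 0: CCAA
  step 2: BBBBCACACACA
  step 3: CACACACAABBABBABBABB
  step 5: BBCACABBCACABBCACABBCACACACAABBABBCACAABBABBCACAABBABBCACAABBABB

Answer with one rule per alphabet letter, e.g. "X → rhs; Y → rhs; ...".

A->BB, B->CA, C->A

  step 2 ⇒ step 3: BBBBCACACACA ⇒ CA·CA·CA·CA·A·BB·A·BB·A·BB·A·BB
    A ↦ BB
    B ↦ CA
    C ↦ A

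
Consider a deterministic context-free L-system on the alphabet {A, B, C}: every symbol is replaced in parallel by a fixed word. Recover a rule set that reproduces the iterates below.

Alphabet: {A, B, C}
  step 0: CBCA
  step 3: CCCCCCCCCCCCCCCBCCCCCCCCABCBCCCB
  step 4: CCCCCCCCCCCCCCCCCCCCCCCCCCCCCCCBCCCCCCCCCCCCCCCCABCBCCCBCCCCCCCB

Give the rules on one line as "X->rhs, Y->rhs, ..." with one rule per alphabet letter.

  step 3 ⇒ step 4: CCCCCCCCCCCCCCCBCCCCCCCCABCBCCCB ⇒ CC·CC·CC·CC·CC·CC·CC·CC·CC·CC·CC·CC·CC·CC·CC·CB·CC·CC·CC·CC·CC·CC·CC·CC·AB·CB·CC·CB·CC·CC·CC·CB
    A ↦ AB
    B ↦ CB
    C ↦ CC

A->AB, B->CB, C->CC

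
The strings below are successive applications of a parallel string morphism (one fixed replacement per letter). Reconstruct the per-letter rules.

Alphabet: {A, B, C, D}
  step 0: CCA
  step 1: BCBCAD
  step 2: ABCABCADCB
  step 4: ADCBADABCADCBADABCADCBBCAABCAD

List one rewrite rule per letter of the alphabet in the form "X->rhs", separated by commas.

A->AD, B->A, C->BC, D->CB

  step 1 ⇒ step 2: BCBCAD ⇒ A·BC·A·BC·AD·CB
    A ↦ AD
    B ↦ A
    C ↦ BC
    D ↦ CB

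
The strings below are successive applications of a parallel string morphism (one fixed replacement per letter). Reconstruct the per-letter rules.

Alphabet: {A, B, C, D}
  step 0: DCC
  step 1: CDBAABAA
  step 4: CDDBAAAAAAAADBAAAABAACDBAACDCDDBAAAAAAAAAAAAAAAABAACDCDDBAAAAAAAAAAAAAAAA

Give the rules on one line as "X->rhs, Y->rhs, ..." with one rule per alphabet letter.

  step 0 ⇒ step 1: DCC ⇒ CD·BAA·BAA
    C ↦ BAA
    D ↦ CD
    A ↦ AA  (constrained at step 1)
    B ↦ DB  (constrained at step 1)

A->AA, B->DB, C->BAA, D->CD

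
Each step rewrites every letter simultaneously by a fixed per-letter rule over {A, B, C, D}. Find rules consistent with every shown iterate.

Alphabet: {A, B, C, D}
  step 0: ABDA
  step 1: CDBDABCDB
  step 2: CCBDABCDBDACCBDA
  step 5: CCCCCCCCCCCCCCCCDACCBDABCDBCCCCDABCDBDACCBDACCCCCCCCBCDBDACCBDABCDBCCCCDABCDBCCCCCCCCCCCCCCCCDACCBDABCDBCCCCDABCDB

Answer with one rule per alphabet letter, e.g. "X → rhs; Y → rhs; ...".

  step 1 ⇒ step 2: CDBDABCDB ⇒ CC·B·DA·B·CDB·DA·CC·B·DA
    A ↦ CDB
    B ↦ DA
    C ↦ CC
    D ↦ B

A->CDB, B->DA, C->CC, D->B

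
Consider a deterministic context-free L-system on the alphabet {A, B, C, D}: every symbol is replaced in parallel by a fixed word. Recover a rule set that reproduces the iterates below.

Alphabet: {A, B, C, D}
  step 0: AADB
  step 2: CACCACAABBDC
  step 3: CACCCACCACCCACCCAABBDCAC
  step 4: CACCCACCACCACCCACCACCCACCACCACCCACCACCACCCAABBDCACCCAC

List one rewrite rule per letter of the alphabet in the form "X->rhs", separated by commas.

  step 3 ⇒ step 4: CACCCACCACCCACCCAABBDCAC ⇒ CAC·C·CAC·CAC·CAC·C·CAC·CAC·C·CAC·CAC·CAC·C·CAC·CAC·CAC·C·C·A·A·BBD·CAC·C·CAC
    A ↦ C
    B ↦ A
    C ↦ CAC
    D ↦ BBD

A->C, B->A, C->CAC, D->BBD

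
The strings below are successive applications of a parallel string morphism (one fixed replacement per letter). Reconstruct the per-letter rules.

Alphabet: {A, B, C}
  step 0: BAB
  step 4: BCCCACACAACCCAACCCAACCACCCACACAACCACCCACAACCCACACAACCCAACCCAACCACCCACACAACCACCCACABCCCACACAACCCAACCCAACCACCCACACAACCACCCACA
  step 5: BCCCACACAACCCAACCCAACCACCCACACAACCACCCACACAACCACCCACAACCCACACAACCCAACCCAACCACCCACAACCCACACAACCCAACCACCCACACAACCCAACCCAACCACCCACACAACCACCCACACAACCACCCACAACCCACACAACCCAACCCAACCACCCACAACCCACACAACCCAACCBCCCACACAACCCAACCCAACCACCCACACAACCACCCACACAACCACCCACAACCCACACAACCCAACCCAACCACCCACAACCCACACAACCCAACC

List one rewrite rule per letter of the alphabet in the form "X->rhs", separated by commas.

  step 4 ⇒ step 5: BCCCACACAACCCAACCCAACCACCCACACAACCACCCACAACCCACACAACCCAACCCAACCACCCACACAACCACCCACABCCCACACAACCCAACCCAACCACCCACACAACCACCCACA ⇒ BCC·CA·CA·CA·ACC·CA·ACC·CA·ACC·ACC·CA·CA·CA·ACC·ACC·CA·CA·CA·ACC·ACC·CA·CA·ACC·CA·CA·CA·ACC·CA·ACC·CA·ACC·ACC·CA·CA·ACC·CA·CA·CA·ACC·CA·ACC·ACC·CA·CA·CA·ACC·CA·ACC·CA·ACC·ACC·CA·CA·CA·ACC·ACC·CA·CA·CA·ACC·ACC·CA·CA·ACC·CA·CA·CA·ACC·CA·ACC·CA·ACC·ACC·CA·CA·ACC·CA·CA·CA·ACC·CA·ACC·BCC·CA·CA·CA·ACC·CA·ACC·CA·ACC·ACC·CA·CA·CA·ACC·ACC·CA·CA·CA·ACC·ACC·CA·CA·ACC·CA·CA·CA·ACC·CA·ACC·CA·ACC·ACC·CA·CA·ACC·CA·CA·CA·ACC·CA·ACC
    A ↦ ACC
    B ↦ BCC
    C ↦ CA

A->ACC, B->BCC, C->CA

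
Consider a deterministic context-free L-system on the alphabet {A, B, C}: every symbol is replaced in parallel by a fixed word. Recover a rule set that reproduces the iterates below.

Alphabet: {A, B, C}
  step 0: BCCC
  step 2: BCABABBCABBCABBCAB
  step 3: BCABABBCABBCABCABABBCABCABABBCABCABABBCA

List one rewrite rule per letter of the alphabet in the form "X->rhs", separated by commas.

A->B, B->BCA, C->BA

  step 2 ⇒ step 3: BCABABBCABBCABBCAB ⇒ BCA·BA·B·BCA·B·BCA·BCA·BA·B·BCA·BCA·BA·B·BCA·BCA·BA·B·BCA
    A ↦ B
    B ↦ BCA
    C ↦ BA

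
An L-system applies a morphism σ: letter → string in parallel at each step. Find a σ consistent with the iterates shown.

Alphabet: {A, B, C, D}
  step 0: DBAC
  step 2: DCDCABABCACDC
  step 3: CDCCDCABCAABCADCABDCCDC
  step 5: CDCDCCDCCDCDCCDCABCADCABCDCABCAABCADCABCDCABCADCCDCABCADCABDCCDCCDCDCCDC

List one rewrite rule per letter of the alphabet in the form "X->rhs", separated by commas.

A->AB, B->CA, C->DC, D->C

  step 2 ⇒ step 3: DCDCABABCACDC ⇒ C·DC·C·DC·AB·CA·AB·CA·DC·AB·DC·C·DC
    A ↦ AB
    B ↦ CA
    C ↦ DC
    D ↦ C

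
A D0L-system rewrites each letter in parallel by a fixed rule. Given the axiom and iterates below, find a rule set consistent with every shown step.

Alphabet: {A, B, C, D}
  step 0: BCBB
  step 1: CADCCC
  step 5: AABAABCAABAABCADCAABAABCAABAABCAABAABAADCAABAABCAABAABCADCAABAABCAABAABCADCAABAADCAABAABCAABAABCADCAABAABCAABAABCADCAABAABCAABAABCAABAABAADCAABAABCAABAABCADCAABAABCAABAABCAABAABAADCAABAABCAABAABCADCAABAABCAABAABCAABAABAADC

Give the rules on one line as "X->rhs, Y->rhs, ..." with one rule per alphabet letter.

A->AAB, B->C, C->ADC, D->A

  step 0 ⇒ step 1: BCBB ⇒ C·ADC·C·C
    B ↦ C
    C ↦ ADC
    A ↦ AAB  (constrained at step 1)
    D ↦ A  (constrained at step 1)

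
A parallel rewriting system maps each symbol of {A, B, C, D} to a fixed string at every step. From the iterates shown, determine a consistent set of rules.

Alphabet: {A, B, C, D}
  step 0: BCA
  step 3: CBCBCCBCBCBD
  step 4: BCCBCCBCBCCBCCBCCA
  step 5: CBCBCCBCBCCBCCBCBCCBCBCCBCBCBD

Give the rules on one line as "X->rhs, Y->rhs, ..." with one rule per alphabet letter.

A->BD, B->C, C->BC, D->A

  step 4 ⇒ step 5: BCCBCCBCBCCBCCBCCA ⇒ C·BC·BC·C·BC·BC·C·BC·C·BC·BC·C·BC·BC·C·BC·BC·BD
    A ↦ BD
    B ↦ C
    C ↦ BC
  step 3 ⇒ step 4: CBCBCCBCBCBD ⇒ BC·C·BC·C·BC·BC·C·BC·C·BC·C·A
    D ↦ A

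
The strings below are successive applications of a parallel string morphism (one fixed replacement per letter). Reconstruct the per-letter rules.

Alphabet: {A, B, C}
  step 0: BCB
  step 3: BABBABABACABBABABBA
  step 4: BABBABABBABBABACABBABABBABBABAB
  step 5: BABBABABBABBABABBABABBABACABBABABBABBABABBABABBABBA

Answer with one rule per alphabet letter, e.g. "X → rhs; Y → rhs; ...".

  step 4 ⇒ step 5: BABBABABBABBABACABBABABBABBABAB ⇒ BA·B·BA·BA·B·BA·B·BA·BA·B·BA·BA·B·BA·B·ACA·B·BA·BA·B·BA·B·BA·BA·B·BA·BA·B·BA·B·BA
    A ↦ B
    B ↦ BA
    C ↦ ACA

A->B, B->BA, C->ACA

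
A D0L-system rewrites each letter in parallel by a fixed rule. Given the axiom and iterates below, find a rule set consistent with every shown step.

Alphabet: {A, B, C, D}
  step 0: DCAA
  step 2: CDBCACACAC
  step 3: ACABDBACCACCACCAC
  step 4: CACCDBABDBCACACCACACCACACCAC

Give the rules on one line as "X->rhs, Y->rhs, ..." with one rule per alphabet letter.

  step 3 ⇒ step 4: ACABDBACCACCACCAC ⇒ C·AC·C·DB·AB·DB·C·AC·AC·C·AC·AC·C·AC·AC·C·AC
    A ↦ C
    B ↦ DB
    C ↦ AC
    D ↦ AB

A->C, B->DB, C->AC, D->AB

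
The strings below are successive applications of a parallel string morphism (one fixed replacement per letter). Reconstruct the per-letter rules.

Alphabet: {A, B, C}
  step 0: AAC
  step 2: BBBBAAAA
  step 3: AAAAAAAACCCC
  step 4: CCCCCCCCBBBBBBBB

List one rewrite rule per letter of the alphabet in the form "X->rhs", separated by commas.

  step 3 ⇒ step 4: AAAAAAAACCCC ⇒ C·C·C·C·C·C·C·C·BB·BB·BB·BB
    A ↦ C
    C ↦ BB
  step 2 ⇒ step 3: BBBBAAAA ⇒ AA·AA·AA·AA·C·C·C·C
    B ↦ AA

A->C, B->AA, C->BB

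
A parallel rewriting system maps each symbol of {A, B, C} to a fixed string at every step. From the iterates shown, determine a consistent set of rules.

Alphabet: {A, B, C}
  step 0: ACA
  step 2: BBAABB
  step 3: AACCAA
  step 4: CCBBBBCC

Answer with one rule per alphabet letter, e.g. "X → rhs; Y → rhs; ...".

  step 3 ⇒ step 4: AACCAA ⇒ C·C·BB·BB·C·C
    A ↦ C
    C ↦ BB
  step 2 ⇒ step 3: BBAABB ⇒ A·A·C·C·A·A
    B ↦ A

A->C, B->A, C->BB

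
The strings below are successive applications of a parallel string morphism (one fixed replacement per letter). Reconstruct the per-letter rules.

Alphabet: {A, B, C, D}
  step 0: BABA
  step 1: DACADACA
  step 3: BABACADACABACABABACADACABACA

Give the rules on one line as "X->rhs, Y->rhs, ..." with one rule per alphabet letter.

A->CA, B->DA, C->BA, D->C

  step 0 ⇒ step 1: BABA ⇒ DA·CA·DA·CA
    A ↦ CA
    B ↦ DA
    C ↦ BA  (constrained at step 1)
    D ↦ C  (constrained at step 1)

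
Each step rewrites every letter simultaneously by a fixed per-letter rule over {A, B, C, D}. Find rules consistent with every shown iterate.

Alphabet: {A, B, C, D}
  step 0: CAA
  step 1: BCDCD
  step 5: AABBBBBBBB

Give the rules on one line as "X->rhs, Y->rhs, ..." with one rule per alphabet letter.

  step 0 ⇒ step 1: CAA ⇒ B·CD·CD
    A ↦ CD
    C ↦ B
    B ↦ A  (constrained at step 1)
    D ↦ B  (constrained at step 1)

A->CD, B->A, C->B, D->B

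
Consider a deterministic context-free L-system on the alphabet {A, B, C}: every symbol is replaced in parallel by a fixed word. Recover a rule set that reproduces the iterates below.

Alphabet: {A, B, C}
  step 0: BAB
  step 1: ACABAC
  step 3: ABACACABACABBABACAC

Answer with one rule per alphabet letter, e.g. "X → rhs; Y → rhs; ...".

A->AB, B->AC, C->B

  step 0 ⇒ step 1: BAB ⇒ AC·AB·AC
    A ↦ AB
    B ↦ AC
    C ↦ B  (constrained at step 1)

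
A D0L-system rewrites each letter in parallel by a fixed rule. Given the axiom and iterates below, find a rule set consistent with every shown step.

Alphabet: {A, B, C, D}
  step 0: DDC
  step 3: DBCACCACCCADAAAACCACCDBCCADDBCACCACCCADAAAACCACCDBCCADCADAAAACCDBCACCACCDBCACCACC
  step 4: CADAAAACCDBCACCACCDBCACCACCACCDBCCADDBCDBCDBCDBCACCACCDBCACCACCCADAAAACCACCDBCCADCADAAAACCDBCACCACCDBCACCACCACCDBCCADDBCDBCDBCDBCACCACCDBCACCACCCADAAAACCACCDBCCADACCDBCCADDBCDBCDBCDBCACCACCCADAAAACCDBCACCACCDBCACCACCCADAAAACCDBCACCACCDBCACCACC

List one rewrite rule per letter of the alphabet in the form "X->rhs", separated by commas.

A->DBC, B->AAA, C->ACC, D->CAD

  step 3 ⇒ step 4: DBCACCACCCADAAAACCACCDBCCADDBCACCACCCADAAAACCACCDBCCADCADAAAACCDBCACCACCDBCACCACC ⇒ CAD·AAA·ACC·DBC·ACC·ACC·DBC·ACC·ACC·ACC·DBC·CAD·DBC·DBC·DBC·DBC·ACC·ACC·DBC·ACC·ACC·CAD·AAA·ACC·ACC·DBC·CAD·CAD·AAA·ACC·DBC·ACC·ACC·DBC·ACC·ACC·ACC·DBC·CAD·DBC·DBC·DBC·DBC·ACC·ACC·DBC·ACC·ACC·CAD·AAA·ACC·ACC·DBC·CAD·ACC·DBC·CAD·DBC·DBC·DBC·DBC·ACC·ACC·CAD·AAA·ACC·DBC·ACC·ACC·DBC·ACC·ACC·CAD·AAA·ACC·DBC·ACC·ACC·DBC·ACC·ACC
    A ↦ DBC
    B ↦ AAA
    C ↦ ACC
    D ↦ CAD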